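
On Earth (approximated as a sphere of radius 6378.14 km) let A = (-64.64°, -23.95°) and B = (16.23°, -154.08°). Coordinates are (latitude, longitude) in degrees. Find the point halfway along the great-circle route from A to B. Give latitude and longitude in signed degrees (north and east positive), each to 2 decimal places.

-39.45°, -128.50°

Central angle δ = 2.1149 rad. Interpolating on the sphere with fraction f = 0.5:
P = [sin((1−f)δ)·A + sin(fδ)·B] / sin δ = 1.0181·A + 1.0181·B in Cartesian coordinates,
giving P = (-0.4807, -0.6043, -0.6354), i.e. latitude -39.45°, longitude -128.50°.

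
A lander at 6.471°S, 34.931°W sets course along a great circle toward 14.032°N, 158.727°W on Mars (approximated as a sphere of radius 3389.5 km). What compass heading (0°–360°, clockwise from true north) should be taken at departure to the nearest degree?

283°

With φ₁ = -0.1129, φ₂ = 0.2449, Δλ = -2.1606 rad, the forward-azimuth formula gives
θ = atan2( sin Δλ cos φ₂ , cos φ₁ sin φ₂ − sin φ₁ cos φ₂ cos Δλ ) = atan2(-0.8062, 0.1801) = -77.41°.
Adding 360° brings this into [0°, 360°): 283°.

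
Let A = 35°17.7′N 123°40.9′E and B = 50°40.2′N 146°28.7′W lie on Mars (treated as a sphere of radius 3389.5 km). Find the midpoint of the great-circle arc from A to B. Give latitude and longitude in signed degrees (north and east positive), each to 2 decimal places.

52.56°, 161.45°

Central angle δ = 1.1059 rad. Interpolating on the sphere with fraction f = 0.5:
P = [sin((1−f)δ)·A + sin(fδ)·B] / sin δ = 0.5876·A + 0.5876·B in Cartesian coordinates,
giving P = (-0.5764, 0.1934, 0.7940), i.e. latitude 52.56°, longitude 161.45°.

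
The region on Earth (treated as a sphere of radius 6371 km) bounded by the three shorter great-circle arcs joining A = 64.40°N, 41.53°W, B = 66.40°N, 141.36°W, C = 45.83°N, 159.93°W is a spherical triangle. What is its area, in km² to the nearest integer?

1015602 km²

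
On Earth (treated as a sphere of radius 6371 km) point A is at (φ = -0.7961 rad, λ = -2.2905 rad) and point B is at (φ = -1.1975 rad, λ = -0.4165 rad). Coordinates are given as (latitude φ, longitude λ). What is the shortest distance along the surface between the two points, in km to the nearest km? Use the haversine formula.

5993 km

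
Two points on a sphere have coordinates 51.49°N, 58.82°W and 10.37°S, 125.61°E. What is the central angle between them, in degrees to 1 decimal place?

138.7°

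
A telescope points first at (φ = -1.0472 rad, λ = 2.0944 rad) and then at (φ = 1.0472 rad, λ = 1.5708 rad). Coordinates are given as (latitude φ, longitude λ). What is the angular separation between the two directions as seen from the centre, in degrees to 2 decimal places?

In radians: φ₁ = -1.0472, φ₂ = 1.0472, Δλ = -30.000° = -0.5236 rad.
cos c = sin φ₁ sin φ₂ + cos φ₁ cos φ₂ cos Δλ = (-0.8660)(0.8660) + (0.5000)(0.5000)(0.8660) = -0.53350,
so c = arccos(-0.53350) = 2.13353 rad.
So the angular separation is 122.24°.

122.24°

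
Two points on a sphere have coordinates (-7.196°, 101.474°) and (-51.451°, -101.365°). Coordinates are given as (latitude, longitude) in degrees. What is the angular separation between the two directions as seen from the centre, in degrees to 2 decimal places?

118.15°

In radians: φ₁ = -0.1256, φ₂ = -0.8980, Δλ = 157.161° = 2.7430 rad.
cos c = sin φ₁ sin φ₂ + cos φ₁ cos φ₂ cos Δλ = (-0.1253)(-0.7821) + (0.9921)(0.6232)(-0.9216) = -0.47184,
so c = arccos(-0.47184) = 2.06217 rad.
So the angular separation is 118.15°.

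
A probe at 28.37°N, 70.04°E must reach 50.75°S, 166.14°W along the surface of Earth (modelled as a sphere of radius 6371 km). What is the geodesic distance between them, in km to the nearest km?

14753 km

With latitudes φ₁ = 28.370°, φ₂ = -50.750° and longitude difference Δλ = 123.820°:
cos c = sin φ₁ sin φ₂ + cos φ₁ cos φ₂ cos Δλ = (0.4752)(-0.7744) + (0.8799)(0.6327)(-0.5566) = -0.67782,
so c = arccos(-0.67782) = 2.31559 rad.
Distance = R·c = 6371 × 2.3156 ≈ 14753 km.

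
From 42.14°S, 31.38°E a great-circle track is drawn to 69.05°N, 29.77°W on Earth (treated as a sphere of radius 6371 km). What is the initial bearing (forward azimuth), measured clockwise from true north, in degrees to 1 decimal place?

338.8°

With φ₁ = -0.7355, φ₂ = 1.2051, Δλ = -1.0673 rad, the forward-azimuth formula gives
θ = atan2( sin Δλ cos φ₂ , cos φ₁ sin φ₂ − sin φ₁ cos φ₂ cos Δλ ) = atan2(-0.3132, 0.8082) = -21.18°.
Adding 360° brings this into [0°, 360°): 338.8°.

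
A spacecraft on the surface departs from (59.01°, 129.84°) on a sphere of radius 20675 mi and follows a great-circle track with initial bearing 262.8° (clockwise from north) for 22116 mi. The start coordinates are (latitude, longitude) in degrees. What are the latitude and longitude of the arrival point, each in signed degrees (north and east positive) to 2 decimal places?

Angular distance δ = d/R = 22116/20675 = 1.06970 rad; initial bearing θ = 4.5867 rad.
sin φ₂ = sin φ₁ cos δ + cos φ₁ sin δ cos θ = (0.8573)(0.4804) + (0.5149)(0.8771)(-0.1253) = 0.3552, so φ₂ = 20.81°.
Δλ = atan2(sin θ sin δ cos φ₁, cos δ − sin φ₁ sin φ₂) = atan2(-0.4480, 0.1759) = -68.567°.
λ₂ = 129.840° − 68.567° = 61.27°.

20.81°, 61.27°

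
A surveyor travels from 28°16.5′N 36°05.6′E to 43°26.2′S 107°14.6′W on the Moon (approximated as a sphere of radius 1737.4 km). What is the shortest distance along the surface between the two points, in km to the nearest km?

With latitudes φ₁ = 28.275°, φ₂ = -43.437° and longitude difference Δλ = -143.337°:
cos c = sin φ₁ sin φ₂ + cos φ₁ cos φ₂ cos Δλ = (0.4737)(-0.6876) + (0.8807)(0.7261)(-0.8022) = -0.83867,
so c = arccos(-0.83867) = 2.56564 rad.
Distance = R·c = 1737.4 × 2.5656 ≈ 4458 km.

4458 km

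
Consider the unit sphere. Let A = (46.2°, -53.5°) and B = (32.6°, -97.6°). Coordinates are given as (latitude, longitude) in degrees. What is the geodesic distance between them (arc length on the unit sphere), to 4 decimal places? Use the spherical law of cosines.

With latitudes φ₁ = 46.200°, φ₂ = 32.600° and longitude difference Δλ = -44.100°:
cos c = sin φ₁ sin φ₂ + cos φ₁ cos φ₂ cos Δλ = (0.7218)(0.5388) + (0.6921)(0.8425)(0.7181) = 0.80760,
so c = arccos(0.80760) = 0.63072 rad.
On the unit sphere the arc length equals the central angle: 0.6307.

0.6307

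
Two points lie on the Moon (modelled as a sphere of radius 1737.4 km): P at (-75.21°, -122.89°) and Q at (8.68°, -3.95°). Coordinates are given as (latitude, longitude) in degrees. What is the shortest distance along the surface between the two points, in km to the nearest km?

In radians: φ₁ = -1.3127, φ₂ = 0.1515, Δλ = 118.940° = 2.0759 rad.
cos c = sin φ₁ sin φ₂ + cos φ₁ cos φ₂ cos Δλ = (-0.9669)(0.1509) + (0.2553)(0.9885)(-0.4839) = -0.26803,
so c = arccos(-0.26803) = 1.84214 rad.
Distance = R·c = 1737.4 × 1.8421 ≈ 3201 km.

3201 km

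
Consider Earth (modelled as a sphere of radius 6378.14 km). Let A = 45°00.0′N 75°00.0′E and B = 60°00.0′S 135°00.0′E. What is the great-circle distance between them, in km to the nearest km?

12893 km

With latitudes φ₁ = 45.000°, φ₂ = -60.000° and longitude difference Δλ = 60.000°:
cos c = sin φ₁ sin φ₂ + cos φ₁ cos φ₂ cos Δλ = (0.7071)(-0.8660) + (0.7071)(0.5000)(0.5000) = -0.43560,
so c = arccos(-0.43560) = 2.02150 rad.
Distance = R·c = 6378.14 × 2.0215 ≈ 12893 km.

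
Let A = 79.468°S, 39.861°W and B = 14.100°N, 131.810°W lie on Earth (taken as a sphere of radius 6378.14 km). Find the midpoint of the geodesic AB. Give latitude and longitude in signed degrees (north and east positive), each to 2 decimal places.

-37.02°, -121.08°

The central angle between A and B is δ = 1.8189 rad.
With f = 0.5, the slerp weights are sin((1−f)δ)/sin δ = 0.8141 and sin(fδ)/sin δ = 0.8141.
Weighted sum of the unit vectors: (0.8141)·(0.1403,-0.1172,-0.9832) + (0.8141)·(-0.6466,-0.7229,0.2436) = (-0.4121, -0.6839, -0.6020).
Converting back: φ = atan2(z, √(x²+y²)) = -37.02°, λ = atan2(y, x) = -121.08°.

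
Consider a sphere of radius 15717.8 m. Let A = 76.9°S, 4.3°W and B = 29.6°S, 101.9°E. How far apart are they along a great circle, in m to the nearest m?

Let φ₁ = -1.3422 rad, φ₂ = -0.5166 rad, and Δλ = 1.8535 rad.
Haversine: a = sin²(Δφ/2) + cos φ₁ cos φ₂ sin²(Δλ/2) = 0.1609 + (0.2267)(0.8695)(0.6395) = 0.28695.
Central angle c = 2·arcsin(√a) = 1.13061 rad.
Distance = R·c = 15717.8 × 1.1306 ≈ 17771 m.

17771 m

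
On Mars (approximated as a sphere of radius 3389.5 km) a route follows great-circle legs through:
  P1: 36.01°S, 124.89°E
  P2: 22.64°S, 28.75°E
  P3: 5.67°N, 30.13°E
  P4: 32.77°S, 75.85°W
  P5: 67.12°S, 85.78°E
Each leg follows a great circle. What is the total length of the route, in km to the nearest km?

17484 km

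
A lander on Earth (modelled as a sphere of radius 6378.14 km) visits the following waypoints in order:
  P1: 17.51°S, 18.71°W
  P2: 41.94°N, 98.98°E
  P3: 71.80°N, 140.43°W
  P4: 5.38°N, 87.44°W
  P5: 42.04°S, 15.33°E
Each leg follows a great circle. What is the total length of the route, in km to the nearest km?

39850 km

Leg P1→P2: central angle 2.1303 rad, distance 13587.1 km.
Leg P2→P3: central angle 1.0278 rad, distance 6555.6 km.
Leg P3→P4: central angle 1.2909 rad, distance 8233.6 km.
Leg P4→P5: central angle 1.7990 rad, distance 11474.2 km.
Total: 13587.1 + 6555.6 + 8233.6 + 11474.2 ≈ 39850 km.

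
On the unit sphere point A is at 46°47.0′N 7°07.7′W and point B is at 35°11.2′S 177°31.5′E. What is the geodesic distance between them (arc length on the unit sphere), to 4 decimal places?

2.9302

With latitudes φ₁ = 46.783°, φ₂ = -35.187° and longitude difference Δλ = -175.347°:
cos c = sin φ₁ sin φ₂ + cos φ₁ cos φ₂ cos Δλ = (0.7288)(-0.5762) + (0.6848)(0.8173)(-0.9967) = -0.97774,
so c = arccos(-0.97774) = 2.93021 rad.
On the unit sphere the arc length equals the central angle: 2.9302.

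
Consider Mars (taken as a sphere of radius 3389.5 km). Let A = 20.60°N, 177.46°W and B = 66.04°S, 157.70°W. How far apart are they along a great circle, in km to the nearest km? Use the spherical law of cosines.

5201 km

With latitudes φ₁ = 20.600°, φ₂ = -66.040° and longitude difference Δλ = 19.760°:
cos c = sin φ₁ sin φ₂ + cos φ₁ cos φ₂ cos Δλ = (0.3518)(-0.9138) + (0.9361)(0.4061)(0.9411) = 0.03623,
so c = arccos(0.03623) = 1.53456 rad.
Distance = R·c = 3389.5 × 1.5346 ≈ 5201 km.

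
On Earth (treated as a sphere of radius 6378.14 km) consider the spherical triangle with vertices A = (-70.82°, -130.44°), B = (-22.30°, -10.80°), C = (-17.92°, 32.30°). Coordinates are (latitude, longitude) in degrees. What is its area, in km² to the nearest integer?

Side lengths (central angles): a = 0.7082, b = 1.5787, c = 1.3612 rad; semiperimeter s = 1.8241.
By l'Huilier's theorem, tan(E/4) = √[tan(s/2) tan((s−a)/2) tan((s−b)/2) tan((s−c)/2)], giving spherical excess E = 0.6074 rad.
Area = E·R² = 0.6074 × (6378.14)² ≈ 24711388 km².

24711388 km²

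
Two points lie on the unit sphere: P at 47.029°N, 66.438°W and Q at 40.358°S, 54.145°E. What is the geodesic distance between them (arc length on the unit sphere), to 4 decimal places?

With latitudes φ₁ = 47.029°, φ₂ = -40.358° and longitude difference Δλ = 120.583°:
Haversine: a = sin²(Δφ/2) + cos φ₁ cos φ₂ sin²(Δλ/2) = 0.4772 + (0.6816)(0.7620)(0.7544) = 0.86904.
Central angle c = 2·arcsin(√a) = 2.40103 rad.
On the unit sphere the arc length equals the central angle: 2.4010.

2.4010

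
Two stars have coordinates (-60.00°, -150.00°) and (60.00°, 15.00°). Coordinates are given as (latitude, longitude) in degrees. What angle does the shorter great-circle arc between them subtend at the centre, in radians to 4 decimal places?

Let φ₁ = -1.0472 rad, φ₂ = 1.0472 rad, and Δλ = 2.8798 rad.
Haversine: a = sin²(Δφ/2) + cos φ₁ cos φ₂ sin²(Δλ/2) = 0.7500 + (0.5000)(0.5000)(0.9830) = 0.99574.
Central angle c = 2·arcsin(√a) = 3.01097 rad.
So the angular separation is 3.0110 rad.

3.0110 rad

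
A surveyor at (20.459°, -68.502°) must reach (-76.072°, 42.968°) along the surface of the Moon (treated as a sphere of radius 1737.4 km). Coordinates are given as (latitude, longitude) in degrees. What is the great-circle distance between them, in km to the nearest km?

3486 km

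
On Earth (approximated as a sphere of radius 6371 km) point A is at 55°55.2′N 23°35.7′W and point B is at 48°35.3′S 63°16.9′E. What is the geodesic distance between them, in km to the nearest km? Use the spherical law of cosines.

In radians: φ₁ = 0.9760, φ₂ = -0.8480, Δλ = 86.877° = 1.5163 rad.
cos c = sin φ₁ sin φ₂ + cos φ₁ cos φ₂ cos Δλ = (0.8283)(-0.7500) + (0.5603)(0.6615)(0.0545) = -0.60098,
so c = arccos(-0.60098) = 2.21552 rad.
Distance = R·c = 6371 × 2.2155 ≈ 14115 km.

14115 km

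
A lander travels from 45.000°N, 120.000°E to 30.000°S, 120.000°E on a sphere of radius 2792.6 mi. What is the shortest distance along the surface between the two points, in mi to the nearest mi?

3656 mi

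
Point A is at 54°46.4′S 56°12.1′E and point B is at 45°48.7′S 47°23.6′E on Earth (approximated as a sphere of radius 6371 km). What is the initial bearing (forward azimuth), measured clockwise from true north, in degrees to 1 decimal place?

Δλ = -8.808° = -0.1537 rad.
y = sin Δλ · cos φ₂ = (-0.1531)(0.6970) = -0.1067
x = cos φ₁ sin φ₂ − sin φ₁ cos φ₂ cos Δλ = (0.5768)(-0.7171) − (-0.8169)(0.6970)(0.9882) = 0.1491
θ = atan2(y, x) = -35.60°; adding 360° gives 324.4°.

324.4°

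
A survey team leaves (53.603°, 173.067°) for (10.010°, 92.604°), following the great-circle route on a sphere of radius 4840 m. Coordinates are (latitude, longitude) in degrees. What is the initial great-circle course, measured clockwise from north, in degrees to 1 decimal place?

Δλ = -80.463° = -1.4043 rad.
y = sin Δλ · cos φ₂ = (-0.9862)(0.9848) = -0.9712
x = cos φ₁ sin φ₂ − sin φ₁ cos φ₂ cos Δλ = (0.5934)(0.1738) − (0.8049)(0.9848)(0.1657) = -0.0282
θ = atan2(y, x) = -91.66°; adding 360° gives 268.3°.

268.3°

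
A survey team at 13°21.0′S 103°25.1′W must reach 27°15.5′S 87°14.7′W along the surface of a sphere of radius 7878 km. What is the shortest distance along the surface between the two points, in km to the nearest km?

2824 km

Let φ₁ = -0.2330 rad, φ₂ = -0.4757 rad, and Δλ = 0.2823 rad.
cos c = sin φ₁ sin φ₂ + cos φ₁ cos φ₂ cos Δλ = (-0.2309)(-0.4580) + (0.9730)(0.8890)(0.9604) = 0.93645,
so c = arccos(0.93645) = 0.35842 rad.
Distance = R·c = 7878 × 0.3584 ≈ 2824 km.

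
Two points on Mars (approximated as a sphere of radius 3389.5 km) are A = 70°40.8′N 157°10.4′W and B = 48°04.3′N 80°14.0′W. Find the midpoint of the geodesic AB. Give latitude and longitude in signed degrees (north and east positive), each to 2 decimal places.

64.37°, -103.68°

The central angle between A and B is δ = 0.7196 rad.
With f = 0.5, the slerp weights are sin((1−f)δ)/sin δ = 0.5342 and sin(fδ)/sin δ = 0.5342.
Weighted sum of the unit vectors: (0.5342)·(-0.3049,-0.1283,0.9437) + (0.5342)·(0.1134,-0.6585,0.7440) = (-0.1023, -0.4204, 0.9016).
Converting back: φ = atan2(z, √(x²+y²)) = 64.37°, λ = atan2(y, x) = -103.68°.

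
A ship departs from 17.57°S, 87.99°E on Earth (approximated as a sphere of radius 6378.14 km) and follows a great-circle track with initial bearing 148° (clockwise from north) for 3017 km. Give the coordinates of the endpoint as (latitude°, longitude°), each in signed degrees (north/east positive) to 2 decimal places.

Angular distance δ = d/R = 3017/6378.14 = 0.47302 rad; initial bearing θ = 2.5831 rad.
sin φ₂ = sin φ₁ cos δ + cos φ₁ sin δ cos θ = (-0.3019)(0.8902) + (0.9533)(0.4556)(-0.8480) = -0.6371, so φ₂ = -39.57°.
Δλ = atan2(sin θ sin δ cos φ₁, cos δ − sin φ₁ sin φ₂) = atan2(0.2302, 0.6979) = 18.252°.
λ₂ = 87.990° + 18.252° = 106.24°.

-39.57°, 106.24°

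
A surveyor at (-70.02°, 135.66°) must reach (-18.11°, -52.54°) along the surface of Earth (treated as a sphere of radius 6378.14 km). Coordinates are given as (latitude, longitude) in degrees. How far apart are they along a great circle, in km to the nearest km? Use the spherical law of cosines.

10206 km

Let φ₁ = -1.2221 rad, φ₂ = -0.3161 rad, and Δλ = 2.9985 rad.
cos c = sin φ₁ sin φ₂ + cos φ₁ cos φ₂ cos Δλ = (-0.9398)(-0.3108) + (0.3417)(0.9505)(-0.9898) = -0.02931,
so c = arccos(-0.02931) = 1.60011 rad.
Distance = R·c = 6378.14 × 1.6001 ≈ 10206 km.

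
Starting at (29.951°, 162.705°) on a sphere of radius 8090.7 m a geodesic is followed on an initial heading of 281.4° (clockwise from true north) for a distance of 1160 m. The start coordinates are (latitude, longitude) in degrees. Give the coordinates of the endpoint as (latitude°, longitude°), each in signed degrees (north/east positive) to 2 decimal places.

Angular distance δ = d/R = 1160/8090.7 = 0.14337 rad; initial bearing θ = 4.9114 rad.
sin φ₂ = sin φ₁ cos δ + cos φ₁ sin δ cos θ = (0.4993)(0.9897) + (0.8665)(0.1429)(0.1977) = 0.5186, so φ₂ = 31.24°.
Δλ = atan2(sin θ sin δ cos φ₁, cos δ − sin φ₁ sin φ₂) = atan2(-0.1214, 0.7308) = -9.428°.
λ₂ = 162.705° − 9.428° = 153.28°.

31.24°, 153.28°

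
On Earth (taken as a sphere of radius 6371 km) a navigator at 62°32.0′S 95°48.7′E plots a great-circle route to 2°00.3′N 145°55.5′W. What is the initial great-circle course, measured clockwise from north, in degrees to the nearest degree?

With φ₁ = -1.0914, φ₂ = 0.0350, Δλ = 2.0641 rad, the forward-azimuth formula gives
θ = atan2( sin Δλ cos φ₂ , cos φ₁ sin φ₂ − sin φ₁ cos φ₂ cos Δλ ) = atan2(0.8802, -0.4038) = 114.64°.
So the initial bearing is 115°.

115°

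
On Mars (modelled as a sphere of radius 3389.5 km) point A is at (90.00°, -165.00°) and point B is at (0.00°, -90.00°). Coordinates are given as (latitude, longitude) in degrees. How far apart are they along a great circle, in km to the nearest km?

5324 km

Let φ₁ = 1.5708 rad, φ₂ = 0.0000 rad, and Δλ = 1.3090 rad.
cos c = sin φ₁ sin φ₂ + cos φ₁ cos φ₂ cos Δλ = (1.0000)(0.0000) + (0.0000)(1.0000)(0.2588) = 0.00000,
so c = arccos(0.00000) = 1.57080 rad.
Distance = R·c = 3389.5 × 1.5708 ≈ 5324 km.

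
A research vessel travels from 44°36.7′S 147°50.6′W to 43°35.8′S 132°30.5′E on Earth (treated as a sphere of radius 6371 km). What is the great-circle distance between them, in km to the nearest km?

6090 km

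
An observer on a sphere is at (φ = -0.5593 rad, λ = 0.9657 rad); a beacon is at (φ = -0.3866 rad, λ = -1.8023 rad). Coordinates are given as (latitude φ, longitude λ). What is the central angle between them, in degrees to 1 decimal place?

With latitudes φ₁ = -32.046°, φ₂ = -22.151° and longitude difference Δλ = -158.595°:
Haversine: a = sin²(Δφ/2) + cos φ₁ cos φ₂ sin²(Δλ/2) = 0.0074 + (0.8476)(0.9262)(0.9655) = 0.76543.
Central angle c = 2·arcsin(√a) = 2.13041 rad.
So the angular separation is 122.1°.

122.1°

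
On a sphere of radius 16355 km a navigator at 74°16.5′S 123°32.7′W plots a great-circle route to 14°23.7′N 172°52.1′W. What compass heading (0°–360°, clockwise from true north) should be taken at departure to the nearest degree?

313°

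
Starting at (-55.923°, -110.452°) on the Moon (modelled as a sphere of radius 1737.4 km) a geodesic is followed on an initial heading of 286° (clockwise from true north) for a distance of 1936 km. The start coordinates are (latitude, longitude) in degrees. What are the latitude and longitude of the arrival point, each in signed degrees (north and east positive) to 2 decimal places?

-13.09°, -172.81°

Angular distance δ = d/R = 1936/1737.4 = 1.11431 rad; initial bearing θ = 4.9916 rad.
sin φ₂ = sin φ₁ cos δ + cos φ₁ sin δ cos θ = (-0.8283)(0.4408) + (0.5603)(0.8976)(0.2756) = -0.2265, so φ₂ = -13.09°.
Δλ = atan2(sin θ sin δ cos φ₁, cos δ − sin φ₁ sin φ₂) = atan2(-0.4835, 0.2532) = -62.357°.
λ₂ = -110.452° − 62.357° = -172.81°.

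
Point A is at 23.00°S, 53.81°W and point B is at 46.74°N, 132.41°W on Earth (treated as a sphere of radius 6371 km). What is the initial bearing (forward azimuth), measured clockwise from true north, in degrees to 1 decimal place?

317.1°

With φ₁ = -0.4014, φ₂ = 0.8158, Δλ = -1.3718 rad, the forward-azimuth formula gives
θ = atan2( sin Δλ cos φ₂ , cos φ₁ sin φ₂ − sin φ₁ cos φ₂ cos Δλ ) = atan2(-0.6718, 0.7233) = -42.89°.
Adding 360° brings this into [0°, 360°): 317.1°.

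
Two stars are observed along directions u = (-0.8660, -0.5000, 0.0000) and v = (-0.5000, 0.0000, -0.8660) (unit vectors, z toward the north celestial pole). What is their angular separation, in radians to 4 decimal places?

1.1230 rad

u·v = 0.4330; |u| = 1.0000, |v| = 1.0000.
cos θ = (u·v)/(|u||v|) = 0.4330, so θ = 1.1230 rad.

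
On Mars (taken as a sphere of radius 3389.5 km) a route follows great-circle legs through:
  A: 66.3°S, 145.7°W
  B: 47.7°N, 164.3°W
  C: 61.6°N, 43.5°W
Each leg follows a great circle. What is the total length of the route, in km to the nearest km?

Leg A→B: central angle 2.0052 rad, distance 6796.6 km.
Leg B→C: central angle 1.0625 rad, distance 3601.3 km.
Total: 6796.6 + 3601.3 ≈ 10398 km.

10398 km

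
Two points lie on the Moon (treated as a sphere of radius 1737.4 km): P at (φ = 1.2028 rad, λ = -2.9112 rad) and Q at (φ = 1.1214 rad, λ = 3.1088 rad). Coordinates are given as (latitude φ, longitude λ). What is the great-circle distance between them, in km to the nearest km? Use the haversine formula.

In radians: φ₁ = 1.2028, φ₂ = 1.1214, Δλ = -15.079° = -0.2632 rad.
Haversine: a = sin²(Δφ/2) + cos φ₁ cos φ₂ sin²(Δλ/2) = 0.0017 + (0.3597)(0.4344)(0.0172) = 0.00435.
Central angle c = 2·arcsin(√a) = 0.13195 rad.
Distance = R·c = 1737.4 × 0.1319 ≈ 229 km.

229 km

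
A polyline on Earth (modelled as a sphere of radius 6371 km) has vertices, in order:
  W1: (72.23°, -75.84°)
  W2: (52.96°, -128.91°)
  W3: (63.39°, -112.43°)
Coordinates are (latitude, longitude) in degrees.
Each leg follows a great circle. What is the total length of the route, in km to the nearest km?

Leg W1→W2: central angle 0.5144 rad, distance 3277.2 km.
Leg W2→W3: central angle 0.2355 rad, distance 1500.5 km.
Total: 3277.2 + 1500.5 ≈ 4778 km.

4778 km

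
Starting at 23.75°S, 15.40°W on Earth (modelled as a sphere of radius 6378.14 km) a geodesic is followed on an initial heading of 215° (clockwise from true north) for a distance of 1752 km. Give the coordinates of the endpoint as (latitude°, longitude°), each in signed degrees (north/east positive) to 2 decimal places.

-36.23°, -26.52°

Angular distance δ = d/R = 1752/6378.14 = 0.27469 rad; initial bearing θ = 3.7525 rad.
sin φ₂ = sin φ₁ cos δ + cos φ₁ sin δ cos θ = (-0.4027)(0.9625) + (0.9153)(0.2712)(-0.8192) = -0.5910, so φ₂ = -36.23°.
Δλ = atan2(sin θ sin δ cos φ₁, cos δ − sin φ₁ sin φ₂) = atan2(-0.1424, 0.7245) = -11.120°.
λ₂ = -15.400° − 11.120° = -26.52°.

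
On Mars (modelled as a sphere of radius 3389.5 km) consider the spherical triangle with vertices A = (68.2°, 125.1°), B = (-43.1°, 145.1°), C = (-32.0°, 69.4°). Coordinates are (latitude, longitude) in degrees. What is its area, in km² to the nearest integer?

17519010 km²

Side lengths (central angles): a = 1.0298, b = 1.8908, c = 1.9602 rad; semiperimeter s = 2.4403.
By l'Huilier's theorem, tan(E/4) = √[tan(s/2) tan((s−a)/2) tan((s−b)/2) tan((s−c)/2)], giving spherical excess E = 1.5249 rad.
Area = E·R² = 1.5249 × (3389.5)² ≈ 17519010 km².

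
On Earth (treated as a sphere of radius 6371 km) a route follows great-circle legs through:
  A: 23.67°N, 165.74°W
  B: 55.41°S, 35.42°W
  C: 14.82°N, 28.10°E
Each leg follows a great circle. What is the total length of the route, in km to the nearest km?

24449 km

Leg A→B: central angle 2.3009 rad, distance 14658.9 km.
Leg B→C: central angle 1.5367 rad, distance 9790.0 km.
Total: 14658.9 + 9790.0 ≈ 24449 km.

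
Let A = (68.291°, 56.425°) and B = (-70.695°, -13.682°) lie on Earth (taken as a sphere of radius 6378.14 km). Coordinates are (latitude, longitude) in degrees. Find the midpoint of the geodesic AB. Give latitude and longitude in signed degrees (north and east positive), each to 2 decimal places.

-1.47°, 23.63°

The central angle between A and B is δ = 2.5593 rad.
With f = 0.5, the slerp weights are sin((1−f)δ)/sin δ = 1.7420 and sin(fδ)/sin δ = 1.7420.
Weighted sum of the unit vectors: (1.7420)·(0.2046,0.3082,0.9291) + (1.7420)·(0.3212,-0.0782,-0.9438) = (0.9159, 0.4006, -0.0256).
Converting back: φ = atan2(z, √(x²+y²)) = -1.47°, λ = atan2(y, x) = 23.63°.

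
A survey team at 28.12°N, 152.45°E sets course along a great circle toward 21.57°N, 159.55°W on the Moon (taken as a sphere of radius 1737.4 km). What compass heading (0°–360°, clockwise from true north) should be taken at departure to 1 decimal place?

Δλ = 48.000° = 0.8378 rad.
y = sin Δλ · cos φ₂ = (0.7431)(0.9300) = 0.6911
x = cos φ₁ sin φ₂ − sin φ₁ cos φ₂ cos Δλ = (0.8820)(0.3676) − (0.4713)(0.9300)(0.6691) = 0.0310
θ = atan2(y, x) = 87.44°, so the bearing is 87.4°.

87.4°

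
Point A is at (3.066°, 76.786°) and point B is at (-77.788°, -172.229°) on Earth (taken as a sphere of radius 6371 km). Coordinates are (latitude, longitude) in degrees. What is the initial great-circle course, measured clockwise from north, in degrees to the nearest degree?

169°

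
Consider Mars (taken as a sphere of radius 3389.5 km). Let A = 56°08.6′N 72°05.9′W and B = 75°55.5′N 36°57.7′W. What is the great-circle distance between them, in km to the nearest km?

1397 km

Let φ₁ = 0.9799 rad, φ₂ = 1.3251 rad, and Δλ = 0.6133 rad.
cos c = sin φ₁ sin φ₂ + cos φ₁ cos φ₂ cos Δλ = (0.8304)(0.9700) + (0.5571)(0.2432)(0.8178) = 0.91630,
so c = arccos(0.91630) = 0.41205 rad.
Distance = R·c = 3389.5 × 0.4121 ≈ 1397 km.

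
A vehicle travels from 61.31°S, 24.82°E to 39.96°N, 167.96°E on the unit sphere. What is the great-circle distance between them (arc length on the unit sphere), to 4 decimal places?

2.6018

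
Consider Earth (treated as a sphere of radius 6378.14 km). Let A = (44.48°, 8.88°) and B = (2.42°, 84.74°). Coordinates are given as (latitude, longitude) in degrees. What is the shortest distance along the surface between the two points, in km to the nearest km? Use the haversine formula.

With latitudes φ₁ = 44.480°, φ₂ = 2.420° and longitude difference Δλ = 75.860°:
Haversine: a = sin²(Δφ/2) + cos φ₁ cos φ₂ sin²(Δλ/2) = 0.1288 + (0.7135)(0.9991)(0.3779) = 0.39813.
Central angle c = 2·arcsin(√a) = 1.36563 rad.
Distance = R·c = 6378.14 × 1.3656 ≈ 8710 km.

8710 km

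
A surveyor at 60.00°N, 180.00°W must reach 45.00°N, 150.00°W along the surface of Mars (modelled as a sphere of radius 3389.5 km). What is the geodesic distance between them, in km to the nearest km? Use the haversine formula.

1377 km

Let φ₁ = 1.0472 rad, φ₂ = 0.7854 rad, and Δλ = 0.5236 rad.
Haversine: a = sin²(Δφ/2) + cos φ₁ cos φ₂ sin²(Δλ/2) = 0.0170 + (0.5000)(0.7071)(0.0670) = 0.04072.
Central angle c = 2·arcsin(√a) = 0.40638 rad.
Distance = R·c = 3389.5 × 0.4064 ≈ 1377 km.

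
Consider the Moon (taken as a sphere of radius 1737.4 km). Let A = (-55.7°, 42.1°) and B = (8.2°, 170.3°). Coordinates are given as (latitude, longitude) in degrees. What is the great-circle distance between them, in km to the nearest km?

With latitudes φ₁ = -55.700°, φ₂ = 8.200° and longitude difference Δλ = 128.200°:
cos c = sin φ₁ sin φ₂ + cos φ₁ cos φ₂ cos Δλ = (-0.8261)(0.1426) + (0.5635)(0.9898)(-0.6184) = -0.46275,
so c = arccos(-0.46275) = 2.05189 rad.
Distance = R·c = 1737.4 × 2.0519 ≈ 3565 km.

3565 km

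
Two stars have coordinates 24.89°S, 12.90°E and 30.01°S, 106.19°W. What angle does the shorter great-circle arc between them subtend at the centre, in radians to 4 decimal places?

With latitudes φ₁ = -24.890°, φ₂ = -30.010° and longitude difference Δλ = -119.090°:
cos c = sin φ₁ sin φ₂ + cos φ₁ cos φ₂ cos Δλ = (-0.4209)(-0.5002) + (0.9071)(0.8659)(-0.4862) = -0.17140,
so c = arccos(-0.17140) = 1.74304 rad.
So the angular separation is 1.7430 rad.

1.7430 rad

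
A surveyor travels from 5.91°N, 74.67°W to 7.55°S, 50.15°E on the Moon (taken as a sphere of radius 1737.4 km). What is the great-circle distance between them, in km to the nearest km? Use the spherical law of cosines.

3797 km

Let φ₁ = 0.1031 rad, φ₂ = -0.1318 rad, and Δλ = 2.1785 rad.
cos c = sin φ₁ sin φ₂ + cos φ₁ cos φ₂ cos Δλ = (0.1030)(-0.1314) + (0.9947)(0.9913)(-0.5710) = -0.57657,
so c = arccos(-0.57657) = 2.18532 rad.
Distance = R·c = 1737.4 × 2.1853 ≈ 3797 km.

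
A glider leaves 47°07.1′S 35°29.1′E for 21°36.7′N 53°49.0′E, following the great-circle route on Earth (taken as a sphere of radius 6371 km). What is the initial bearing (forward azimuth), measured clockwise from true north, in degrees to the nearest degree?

18°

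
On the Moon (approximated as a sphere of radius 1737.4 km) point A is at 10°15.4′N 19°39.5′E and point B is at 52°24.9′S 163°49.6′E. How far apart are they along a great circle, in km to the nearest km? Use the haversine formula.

Let φ₁ = 0.1790 rad, φ₂ = -0.9148 rad, and Δλ = 2.5162 rad.
Haversine: a = sin²(Δφ/2) + cos φ₁ cos φ₂ sin²(Δλ/2) = 0.2705 + (0.9840)(0.6099)(0.9054) = 0.81385.
Central angle c = 2·arcsin(√a) = 2.24939 rad.
Distance = R·c = 1737.4 × 2.2494 ≈ 3908 km.

3908 km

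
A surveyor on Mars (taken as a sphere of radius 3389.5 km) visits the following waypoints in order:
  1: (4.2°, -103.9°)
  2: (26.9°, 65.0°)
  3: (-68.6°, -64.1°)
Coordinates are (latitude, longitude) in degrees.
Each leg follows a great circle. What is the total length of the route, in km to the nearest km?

16321 km

Leg 1→2: central angle 2.5674 rad, distance 8702.2 km.
Leg 2→3: central angle 2.2478 rad, distance 7618.9 km.
Total: 8702.2 + 7618.9 ≈ 16321 km.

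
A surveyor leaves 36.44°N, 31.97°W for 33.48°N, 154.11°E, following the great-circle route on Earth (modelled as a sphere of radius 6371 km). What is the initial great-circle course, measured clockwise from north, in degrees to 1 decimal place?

With φ₁ = 0.6360, φ₂ = 0.5843, Δλ = -3.0355 rad, the forward-azimuth formula gives
θ = atan2( sin Δλ cos φ₂ , cos φ₁ sin φ₂ − sin φ₁ cos φ₂ cos Δλ ) = atan2(-0.0883, 0.9364) = -5.39°.
Adding 360° brings this into [0°, 360°): 354.6°.

354.6°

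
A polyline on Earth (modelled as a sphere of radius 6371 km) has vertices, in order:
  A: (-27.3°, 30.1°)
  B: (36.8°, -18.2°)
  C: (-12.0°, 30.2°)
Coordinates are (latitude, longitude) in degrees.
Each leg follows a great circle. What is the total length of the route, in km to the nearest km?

16151 km

Leg A→B: central angle 1.3709 rad, distance 8733.8 km.
Leg B→C: central angle 1.1642 rad, distance 7417.3 km.
Total: 8733.8 + 7417.3 ≈ 16151 km.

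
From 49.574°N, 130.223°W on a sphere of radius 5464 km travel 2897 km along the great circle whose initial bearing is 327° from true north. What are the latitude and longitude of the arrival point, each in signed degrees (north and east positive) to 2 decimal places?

68.71°, -179.56°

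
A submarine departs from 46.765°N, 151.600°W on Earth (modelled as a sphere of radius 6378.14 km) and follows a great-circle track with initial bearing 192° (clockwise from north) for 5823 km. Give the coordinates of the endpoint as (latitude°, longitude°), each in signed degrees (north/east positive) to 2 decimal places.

-4.86°, -161.10°

Angular distance δ = d/R = 5823/6378.14 = 0.91296 rad; initial bearing θ = 3.3510 rad.
sin φ₂ = sin φ₁ cos δ + cos φ₁ sin δ cos θ = (0.7286)(0.6114) + (0.6850)(0.7913)(-0.9781) = -0.0848, so φ₂ = -4.86°.
Δλ = atan2(sin θ sin δ cos φ₁, cos δ − sin φ₁ sin φ₂) = atan2(-0.1127, 0.6732) = -9.504°.
λ₂ = -151.600° − 9.504° = -161.10°.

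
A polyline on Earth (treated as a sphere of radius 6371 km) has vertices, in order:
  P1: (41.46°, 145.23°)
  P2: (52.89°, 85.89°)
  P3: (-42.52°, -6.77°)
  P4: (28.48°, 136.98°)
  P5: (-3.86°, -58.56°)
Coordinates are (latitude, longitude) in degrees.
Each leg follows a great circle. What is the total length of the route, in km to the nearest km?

Leg P1→P2: central angle 0.7097 rad, distance 4521.2 km.
Leg P2→P3: central angle 2.1647 rad, distance 13791.4 km.
Leg P3→P4: central angle 2.5769 rad, distance 16417.2 km.
Leg P4→P5: central angle 2.6404 rad, distance 16822.3 km.
Total: 4521.2 + 13791.4 + 16417.2 + 16822.3 ≈ 51552 km.

51552 km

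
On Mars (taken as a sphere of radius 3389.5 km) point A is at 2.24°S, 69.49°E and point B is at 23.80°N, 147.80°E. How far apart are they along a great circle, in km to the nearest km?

In radians: φ₁ = -0.0391, φ₂ = 0.4154, Δλ = 78.310° = 1.3668 rad.
Haversine: a = sin²(Δφ/2) + cos φ₁ cos φ₂ sin²(Δλ/2) = 0.0508 + (0.9992)(0.9150)(0.3987) = 0.41526.
Central angle c = 2·arcsin(√a) = 1.40050 rad.
Distance = R·c = 3389.5 × 1.4005 ≈ 4747 km.

4747 km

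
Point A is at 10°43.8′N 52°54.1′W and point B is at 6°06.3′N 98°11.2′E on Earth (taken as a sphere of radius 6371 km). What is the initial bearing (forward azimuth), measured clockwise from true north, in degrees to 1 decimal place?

61.0°

With φ₁ = 0.1873, φ₂ = 0.1066, Δλ = 2.6370 rad, the forward-azimuth formula gives
θ = atan2( sin Δλ cos φ₂ , cos φ₁ sin φ₂ − sin φ₁ cos φ₂ cos Δλ ) = atan2(0.4807, 0.2665) = 60.99°.
So the initial bearing is 61.0°.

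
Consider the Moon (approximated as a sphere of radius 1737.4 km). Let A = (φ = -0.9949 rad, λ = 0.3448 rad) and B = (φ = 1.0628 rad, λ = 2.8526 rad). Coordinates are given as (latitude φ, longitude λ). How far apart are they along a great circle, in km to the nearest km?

4886 km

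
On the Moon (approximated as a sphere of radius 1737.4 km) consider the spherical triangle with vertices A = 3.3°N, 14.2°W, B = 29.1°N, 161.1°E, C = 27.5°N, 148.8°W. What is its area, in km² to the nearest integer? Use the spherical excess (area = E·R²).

5549821 km²

Side lengths (central angles): a = 0.7645, b = 2.2083, c = 2.5707 rad; semiperimeter s = 2.7717.
By l'Huilier's theorem, tan(E/4) = √[tan(s/2) tan((s−a)/2) tan((s−b)/2) tan((s−c)/2)], giving spherical excess E = 1.8386 rad.
Area = E·R² = 1.8386 × (1737.4)² ≈ 5549821 km².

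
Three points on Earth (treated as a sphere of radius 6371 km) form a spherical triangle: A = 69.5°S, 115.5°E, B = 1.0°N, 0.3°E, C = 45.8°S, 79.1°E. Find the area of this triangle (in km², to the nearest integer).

17969669 km²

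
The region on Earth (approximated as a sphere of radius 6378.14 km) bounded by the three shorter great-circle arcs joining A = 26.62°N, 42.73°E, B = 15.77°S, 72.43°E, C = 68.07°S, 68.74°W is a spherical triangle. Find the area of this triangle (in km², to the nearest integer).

40790782 km²

Side lengths (central angles): a = 1.5987, b = 2.1387, c = 0.8950 rad; semiperimeter s = 2.3162.
By l'Huilier's theorem, tan(E/4) = √[tan(s/2) tan((s−a)/2) tan((s−b)/2) tan((s−c)/2)], giving spherical excess E = 1.0027 rad.
Area = E·R² = 1.0027 × (6378.14)² ≈ 40790782 km².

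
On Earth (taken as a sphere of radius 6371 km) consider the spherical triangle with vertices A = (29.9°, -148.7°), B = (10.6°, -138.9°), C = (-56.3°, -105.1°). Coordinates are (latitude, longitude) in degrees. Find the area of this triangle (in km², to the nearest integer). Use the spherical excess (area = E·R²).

Side lengths (central angles): a = 1.2659, b = 1.6372, c = 0.3726 rad; semiperimeter s = 1.6379.
By l'Huilier's theorem, tan(E/4) = √[tan(s/2) tan((s−a)/2) tan((s−b)/2) tan((s−c)/2)], giving spherical excess E = 0.0281 rad.
Area = E·R² = 0.0281 × (6371)² ≈ 1141392 km².

1141392 km²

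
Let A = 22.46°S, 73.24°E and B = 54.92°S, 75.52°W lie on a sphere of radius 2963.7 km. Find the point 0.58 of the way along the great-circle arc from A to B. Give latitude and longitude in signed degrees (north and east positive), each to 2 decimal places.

The central angle between A and B is δ = 1.7127 rad.
With f = 0.58, the slerp weights are sin((1−f)δ)/sin δ = 0.6656 and sin(fδ)/sin δ = 0.8464.
Weighted sum of the unit vectors: (0.6656)·(0.2665,0.8849,-0.3820) + (0.8464)·(0.1437,-0.5565,-0.8184) = (0.2990, 0.1180, -0.9469).
Converting back: φ = atan2(z, √(x²+y²)) = -71.25°, λ = atan2(y, x) = 21.53°.

-71.25°, 21.53°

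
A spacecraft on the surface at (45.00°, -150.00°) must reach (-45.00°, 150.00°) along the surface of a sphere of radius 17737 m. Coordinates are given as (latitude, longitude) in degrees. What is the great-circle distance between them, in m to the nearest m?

Let φ₁ = 0.7854 rad, φ₂ = -0.7854 rad, and Δλ = -1.0472 rad.
cos c = sin φ₁ sin φ₂ + cos φ₁ cos φ₂ cos Δλ = (0.7071)(-0.7071) + (0.7071)(0.7071)(0.5000) = -0.25000,
so c = arccos(-0.25000) = 1.82348 rad.
Distance = R·c = 17737 × 1.8235 ≈ 32343 m.

32343 m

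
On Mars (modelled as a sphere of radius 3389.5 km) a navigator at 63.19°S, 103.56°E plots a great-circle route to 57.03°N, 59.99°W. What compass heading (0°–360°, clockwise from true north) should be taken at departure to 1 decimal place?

Δλ = -163.550° = -2.8545 rad.
y = sin Δλ · cos φ₂ = (-0.2832)(0.5442) = -0.1541
x = cos φ₁ sin φ₂ − sin φ₁ cos φ₂ cos Δλ = (0.4510)(0.8390) − (-0.8925)(0.5442)(-0.9591) = -0.0874
θ = atan2(y, x) = -119.57°; adding 360° gives 240.4°.

240.4°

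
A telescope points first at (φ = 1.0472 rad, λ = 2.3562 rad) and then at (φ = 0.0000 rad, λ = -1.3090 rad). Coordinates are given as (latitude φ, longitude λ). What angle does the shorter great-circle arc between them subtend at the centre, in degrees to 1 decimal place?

Let φ₁ = 1.0472 rad, φ₂ = 0.0000 rad, and Δλ = 2.6180 rad.
cos c = sin φ₁ sin φ₂ + cos φ₁ cos φ₂ cos Δλ = (0.8660)(0.0000) + (0.5000)(1.0000)(-0.8660) = -0.43301,
so c = arccos(-0.43301) = 2.01862 rad.
So the angular separation is 115.7°.

115.7°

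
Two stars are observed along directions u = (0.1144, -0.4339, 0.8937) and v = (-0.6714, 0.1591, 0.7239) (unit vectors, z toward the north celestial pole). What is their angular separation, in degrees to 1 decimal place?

u·v = 0.5011; |u| = 1.0000, |v| = 1.0001.
cos θ = (u·v)/(|u||v|) = 0.5011, so θ = 59.9°.

59.9°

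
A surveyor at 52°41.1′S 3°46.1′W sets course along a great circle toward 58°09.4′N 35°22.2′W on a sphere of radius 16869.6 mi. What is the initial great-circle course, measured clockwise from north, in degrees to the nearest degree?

Δλ = -31.602° = -0.5516 rad.
y = sin Δλ · cos φ₂ = (-0.5240)(0.5276) = -0.2765
x = cos φ₁ sin φ₂ − sin φ₁ cos φ₂ cos Δλ = (0.6062)(0.8495) − (-0.7953)(0.5276)(0.8517) = 0.8723
θ = atan2(y, x) = -17.58°; adding 360° gives 342°.

342°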